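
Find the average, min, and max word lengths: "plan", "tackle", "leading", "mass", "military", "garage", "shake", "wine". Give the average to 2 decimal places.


Lengths: "plan"=4, "tackle"=6, "leading"=7, "mass"=4, "military"=8, "garage"=6, "shake"=5, "wine"=4
Sum = 44, Count = 8
Average = 44/8 = 5.50
= avg=5.50, min=4, max=8


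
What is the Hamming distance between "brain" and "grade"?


Comparing character by character (same length = 5):
  Pos 0: 'b' vs 'g' !=
  Pos 1: 'r' vs 'r' =
  Pos 2: 'a' vs 'a' =
  Pos 3: 'i' vs 'd' !=
  Pos 4: 'n' vs 'e' !=
Hamming distance = 3


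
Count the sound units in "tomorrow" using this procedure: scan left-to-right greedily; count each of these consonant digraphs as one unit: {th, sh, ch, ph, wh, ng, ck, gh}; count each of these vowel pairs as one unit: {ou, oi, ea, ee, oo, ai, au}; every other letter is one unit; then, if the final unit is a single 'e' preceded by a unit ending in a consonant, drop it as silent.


Word: "tomorrow" (8 letters)
Left-to-right scan:
  [1] 't' (letter)
  [2] 'o' (letter)
  [3] 'm' (letter)
  [4] 'o' (letter)
  [5] 'r' (letter)
  [6] 'r' (letter)
  [7] 'o' (letter)
  [8] 'w' (letter)
Units from scan: 8
Sound units = 8 units


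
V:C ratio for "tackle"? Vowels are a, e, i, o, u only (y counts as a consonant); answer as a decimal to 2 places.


Word: "tackle"
Vowels (a,e,i,o,u): 2
Consonants: 4
Ratio = 2/4
= 0.50


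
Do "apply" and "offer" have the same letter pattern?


Pattern of "apply": [0, 1, 1, 2, 3]
Pattern of "offer": [0, 1, 1, 2, 3]
Patterns match
Same pattern = Yes


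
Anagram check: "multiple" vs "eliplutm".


Word 1: "multiple" → sorted: eillmptu
Word 2: "eliplutm" → sorted: eillmptu
Same letters? eillmptu == eillmptu
Anagram = Yes


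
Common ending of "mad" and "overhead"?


Word 1: "mad"
Word 2: "overhead"
Comparing from end:
  Pos -1: 'd' == 'd'
  Pos -2: 'a' == 'a'
  Pos -3: 'm' != 'e' (stop)
LCS = "ad" (length 2)


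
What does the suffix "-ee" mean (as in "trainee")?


Suffix: -ee
Example: trainee = train + -ee
Meaning = one who receives


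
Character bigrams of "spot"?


Word: "spot" (length 4)
Number of bigrams = 4 - 2 + 1 = 3
  Position 0: "sp"
  Position 1: "po"
  Position 2: "ot"
Bigrams = "sp", "po", "ot"


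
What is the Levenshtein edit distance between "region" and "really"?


Word 1: "region" (length 6)
Word 2: "really" (length 6)
One optimal edit sequence (insert/delete/substitute each cost 1):
  1. keep 'r'
  2. keep 'e'
  3. substitute 'g' -> 'a'  (+1)
  4. substitute 'i' -> 'l'  (+1)
  5. substitute 'o' -> 'l'  (+1)
  6. substitute 'n' -> 'y'  (+1)
Total edit operations: 4
Edit distance = 4


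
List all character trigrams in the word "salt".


Word: "salt" (length 4)
Number of trigrams = 4 - 3 + 1 = 2
  Position 0: "sal"
  Position 1: "alt"
Trigrams = "sal", "alt"


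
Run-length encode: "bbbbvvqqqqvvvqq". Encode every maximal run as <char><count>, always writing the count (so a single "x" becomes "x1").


String: "bbbbvvqqqqvvvqq"
Scanning for consecutive runs:
  'b' x 4
  'v' x 2
  'q' x 4
  'v' x 3
  'q' x 2
RLE = "b4v2q4v3q2"


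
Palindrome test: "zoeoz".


Word: "zoeoz"
Reversed: "zoeoz"
Forward == Backward? zoeoz == zoeoz
Palindrome = Yes


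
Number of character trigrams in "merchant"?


Word: "merchant" (length 8)
Number of 3-grams = length - 3 + 1 = 8 - 3 + 1
= 6


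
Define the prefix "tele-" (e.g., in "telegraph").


Prefix: tele-
Example: telegraph (tele- + graph)
Meaning = distant


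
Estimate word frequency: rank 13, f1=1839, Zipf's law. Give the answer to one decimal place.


Zipf's law: f(r) = f(1) / r
f(1) = 1839
f(13) = 1839 / 13
= 141.5 occurrences


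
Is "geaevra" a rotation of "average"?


Word: "average", Candidate: "geaevra"
Method: check if candidate is substring of word+word
"averageaverage" contains "geaevra"? No
Is rotation = No


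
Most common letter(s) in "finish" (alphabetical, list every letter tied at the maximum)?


Word: "finish"
Letter counts:
  'f': 1
  'h': 1
  'i': 2
  'n': 1
  's': 1
Maximum count = 2
Most frequent = 'i' (2 times each)


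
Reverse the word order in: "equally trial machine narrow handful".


Original: "equally trial machine narrow handful"
Words (1..n): equally | trial | machine | narrow | handful
Reversed (n..1): handful | narrow | machine | trial | equally
Result = "handful narrow machine trial equally"


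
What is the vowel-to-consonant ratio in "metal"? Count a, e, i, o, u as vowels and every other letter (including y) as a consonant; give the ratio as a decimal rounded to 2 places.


Word: "metal"
Vowels (a,e,i,o,u): 2
Consonants: 3
Ratio = 2/3
= 0.67


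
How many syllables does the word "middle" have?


Word: "middle"
Syllable breakdown: mid / dle
Counting: 2 parts
= 2 syllables


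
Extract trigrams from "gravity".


Word: "gravity" (length 7)
Number of trigrams = 7 - 3 + 1 = 5
  Position 0: "gra"
  Position 1: "rav"
  Position 2: "avi"
  Position 3: "vit"
  Position 4: "ity"
Trigrams = "gra", "rav", "avi", "vit", "ity"


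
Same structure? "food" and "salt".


Pattern of "food": [0, 1, 1, 2]
Pattern of "salt": [0, 1, 2, 3]
Patterns do not match
Same pattern = No


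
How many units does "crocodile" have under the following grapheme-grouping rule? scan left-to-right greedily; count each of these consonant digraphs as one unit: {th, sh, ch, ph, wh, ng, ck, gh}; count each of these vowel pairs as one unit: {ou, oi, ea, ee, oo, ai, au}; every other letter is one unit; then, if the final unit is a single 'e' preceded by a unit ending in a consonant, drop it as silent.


Word: "crocodile" (9 letters)
Left-to-right scan:
  [1] 'c' (letter)
  [2] 'r' (letter)
  [3] 'o' (letter)
  [4] 'c' (letter)
  [5] 'o' (letter)
  [6] 'd' (letter)
  [7] 'i' (letter)
  [8] 'l' (letter)
  [9] 'e' (letter)
Units from scan: 9
Final unit is 'e' after a consonant -> drop as silent (-1)
Sound units = 8 units


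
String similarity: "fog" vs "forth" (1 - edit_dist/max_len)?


Word 1: "fog" (length 3)
Word 2: "forth" (length 5)
One optimal edit sequence:
  1. keep 'f'
  2. keep 'o'
  3. insert 'r'  (+1)
  4. insert 't'  (+1)
  5. substitute 'g' -> 'h'  (+1)
Edit distance = 3
Max length = max(3, 5) = 5
Similarity = 1 - 3/5
= 0.4000


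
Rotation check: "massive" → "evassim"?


Word: "massive", Candidate: "evassim"
Method: check if candidate is substring of word+word
"massivemassive" contains "evassim"? No
Is rotation = No


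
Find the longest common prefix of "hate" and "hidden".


Word 1: "hate"
Word 2: "hidden"
Comparing from start:
  Pos 0: 'h' == 'h'
  Pos 1: 'a' != 'i' (stop)
LCP = "h" (length 1)


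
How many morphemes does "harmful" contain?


Word: "harmful"
Morphemes: harm | -ful
Each morpheme carries meaning
= 2 morphemes


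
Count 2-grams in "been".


Word: "been" (length 4)
Number of 2-grams = length - 2 + 1 = 4 - 2 + 1
= 3


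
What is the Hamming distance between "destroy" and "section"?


Comparing character by character (same length = 7):
  Pos 0: 'd' vs 's' !=
  Pos 1: 'e' vs 'e' =
  Pos 2: 's' vs 'c' !=
  Pos 3: 't' vs 't' =
  Pos 4: 'r' vs 'i' !=
  Pos 5: 'o' vs 'o' =
  Pos 6: 'y' vs 'n' !=
Hamming distance = 4


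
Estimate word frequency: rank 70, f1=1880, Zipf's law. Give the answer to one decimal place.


Zipf's law: f(r) = f(1) / r
f(1) = 1880
f(70) = 1880 / 70
= 26.9 occurrences


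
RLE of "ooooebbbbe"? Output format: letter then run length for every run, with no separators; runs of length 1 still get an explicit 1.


String: "ooooebbbbe"
Scanning for consecutive runs:
  'o' x 4
  'e' x 1
  'b' x 4
  'e' x 1
RLE = "o4e1b4e1"


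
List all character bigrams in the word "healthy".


Word: "healthy" (length 7)
Number of bigrams = 7 - 2 + 1 = 6
  Position 0: "he"
  Position 1: "ea"
  Position 2: "al"
  Position 3: "lt"
  Position 4: "th"
  Position 5: "hy"
Bigrams = "he", "ea", "al", "lt", "th", "hy"


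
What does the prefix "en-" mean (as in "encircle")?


Prefix: en-
As in: encircle -> en- + circle
Meaning = cause to / put into


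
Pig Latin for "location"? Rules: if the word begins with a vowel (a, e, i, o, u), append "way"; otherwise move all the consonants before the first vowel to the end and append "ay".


Word: "location"
Starts with consonant(s) → move to end, add 'ay'
Consonant cluster: "l"
Pig Latin = "ocationlay"


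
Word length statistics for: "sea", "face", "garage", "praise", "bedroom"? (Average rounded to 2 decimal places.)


Lengths: "sea"=3, "face"=4, "garage"=6, "praise"=6, "bedroom"=7
Sum = 26, Count = 5
Average = 26/5 = 5.20
= avg=5.20, min=3, max=7


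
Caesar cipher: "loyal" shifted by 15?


Word: "loyal"
Shift: 15
Each letter → (letter + shift) mod 26:
  'l' (11) + 15 = 0 → 'a'
  'o' (14) + 15 = 3 → 'd'
  'y' (24) + 15 = 13 → 'n'
  'a' (0) + 15 = 15 → 'p'
  'l' (11) + 15 = 0 → 'a'
Result = "adnpa"


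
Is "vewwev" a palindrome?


Word: "vewwev"
Reversed: "vewwev"
Forward == Backward? vewwev == vewwev
Palindrome = Yes


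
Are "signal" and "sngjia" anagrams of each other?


Word 1: "signal" → sorted: agilns
Word 2: "sngjia" → sorted: agijns
Same letters? agilns != agijns
Anagram = No


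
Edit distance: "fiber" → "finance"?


Word 1: "fiber" (length 5)
Word 2: "finance" (length 7)
One optimal edit sequence (insert/delete/substitute each cost 1):
  1. keep 'f'
  2. keep 'i'
  3. insert 'n'  (+1)
  4. insert 'a'  (+1)
  5. substitute 'b' -> 'n'  (+1)
  6. substitute 'e' -> 'c'  (+1)
  7. substitute 'r' -> 'e'  (+1)
Total edit operations: 5
Edit distance = 5


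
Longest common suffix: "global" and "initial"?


Word 1: "global"
Word 2: "initial"
Comparing from end:
  Pos -1: 'l' == 'l'
  Pos -2: 'a' == 'a'
  Pos -3: 'b' != 'i' (stop)
LCS = "al" (length 2)


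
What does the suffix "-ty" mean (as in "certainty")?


Suffix: -ty
As in: certainty -> certain + -ty
Meaning = quality of


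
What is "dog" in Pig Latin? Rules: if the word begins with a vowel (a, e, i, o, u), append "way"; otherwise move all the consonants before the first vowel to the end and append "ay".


Word: "dog"
Starts with consonant(s) → move to end, add 'ay'
Consonant cluster: "d"
Pig Latin = "ogday"


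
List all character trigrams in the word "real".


Word: "real" (length 4)
Number of trigrams = 4 - 3 + 1 = 2
  Position 0: "rea"
  Position 1: "eal"
Trigrams = "rea", "eal"


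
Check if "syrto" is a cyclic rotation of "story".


Word: "story", Candidate: "syrto"
Method: check if candidate is substring of word+word
"storystory" contains "syrto"? No
Is rotation = No


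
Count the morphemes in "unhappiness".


Word: "unhappiness"
Morphemes: un- + happi + -ness
Each morpheme carries meaning
= 3 morphemes


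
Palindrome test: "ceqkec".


Word: "ceqkec"
Reversed: "cekqec"
Forward == Backward? ceqkec != cekqec
Palindrome = No


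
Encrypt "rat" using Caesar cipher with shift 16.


Word: "rat"
Shift: 16
Each letter → (letter + shift) mod 26:
  'r' (17) + 16 = 7 → 'h'
  'a' (0) + 16 = 16 → 'q'
  't' (19) + 16 = 9 → 'j'
Result = "hqj"


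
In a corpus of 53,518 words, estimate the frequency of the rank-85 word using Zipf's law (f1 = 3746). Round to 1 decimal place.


Zipf's law: f(r) = f(1) / r
f(1) = 3746
f(85) = 3746 / 85
= 44.1 occurrences


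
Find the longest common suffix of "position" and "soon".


Word 1: "position"
Word 2: "soon"
Comparing from end:
  Pos -1: 'n' == 'n'
  Pos -2: 'o' == 'o'
  Pos -3: 'i' != 'o' (stop)
LCS = "on" (length 2)


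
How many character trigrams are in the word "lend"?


Word: "lend" (length 4)
Number of 3-grams = length - 3 + 1 = 4 - 3 + 1
= 2


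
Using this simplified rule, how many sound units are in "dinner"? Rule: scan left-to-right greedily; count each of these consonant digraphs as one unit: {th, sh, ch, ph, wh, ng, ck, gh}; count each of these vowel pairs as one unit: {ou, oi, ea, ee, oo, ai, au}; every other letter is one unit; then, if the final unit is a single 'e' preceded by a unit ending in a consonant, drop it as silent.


Word: "dinner" (6 letters)
Left-to-right scan:
  [1] 'd' (letter)
  [2] 'i' (letter)
  [3] 'n' (letter)
  [4] 'n' (letter)
  [5] 'e' (letter)
  [6] 'r' (letter)
Units from scan: 6
Sound units = 6 units


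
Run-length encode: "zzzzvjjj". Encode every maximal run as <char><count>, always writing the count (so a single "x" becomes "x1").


String: "zzzzvjjj"
Scanning for consecutive runs:
  'z' x 4
  'v' x 1
  'j' x 3
RLE = "z4v1j3"


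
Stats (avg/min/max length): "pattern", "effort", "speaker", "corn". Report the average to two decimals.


Lengths: "pattern"=7, "effort"=6, "speaker"=7, "corn"=4
Sum = 24, Count = 4
Average = 24/4 = 6.00
= avg=6.00, min=4, max=7


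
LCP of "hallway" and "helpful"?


Word 1: "hallway"
Word 2: "helpful"
Comparing from start:
  Pos 0: 'h' == 'h'
  Pos 1: 'a' != 'e' (stop)
LCP = "h" (length 1)


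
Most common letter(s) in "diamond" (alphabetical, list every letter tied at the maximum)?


Word: "diamond"
Letter counts:
  'a': 1
  'd': 2
  'i': 1
  'm': 1
  'n': 1
  'o': 1
Maximum count = 2
Most frequent = 'd' (2 times each)


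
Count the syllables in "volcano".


Word: "volcano"
Syllable breakdown: vol · ca · no
Counting: 3 parts
= 3 syllables


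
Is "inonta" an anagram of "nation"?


Word 1: "nation" → sorted: ainnot
Word 2: "inonta" → sorted: ainnot
Same letters? ainnot == ainnot
Anagram = Yes


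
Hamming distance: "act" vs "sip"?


Comparing character by character (same length = 3):
  Pos 0: 'a' vs 's' !=
  Pos 1: 'c' vs 'i' !=
  Pos 2: 't' vs 'p' !=
Hamming distance = 3


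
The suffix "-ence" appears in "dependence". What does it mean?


Suffix: -ence
As in: dependence -> depend + -ence
Meaning = state of


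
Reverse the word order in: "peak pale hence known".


Original: "peak pale hence known"
Words (1..n): peak | pale | hence | known
Reversed (n..1): known | hence | pale | peak
Result = "known hence pale peak"


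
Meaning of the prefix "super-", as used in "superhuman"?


Prefix: super-
Example: superhuman = super- + human
Meaning = above / beyond


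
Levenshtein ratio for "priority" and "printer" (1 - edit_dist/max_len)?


Word 1: "priority" (length 8)
Word 2: "printer" (length 7)
One optimal edit sequence:
  1. keep 'p'
  2. keep 'r'
  3. keep 'i'
  4. delete 'o'  (+1)
  5. substitute 'r' -> 'n'  (+1)
  6. substitute 'i' -> 't'  (+1)
  7. substitute 't' -> 'e'  (+1)
  8. substitute 'y' -> 'r'  (+1)
Edit distance = 5
Max length = max(8, 7) = 8
Similarity = 1 - 5/8
= 0.3750


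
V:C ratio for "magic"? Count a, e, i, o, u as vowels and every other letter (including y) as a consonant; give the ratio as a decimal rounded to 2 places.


Word: "magic"
Vowels (a,e,i,o,u): 2
Consonants: 3
Ratio = 2/3
= 0.67


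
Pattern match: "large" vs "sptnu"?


Pattern of "large": [0, 1, 2, 3, 4]
Pattern of "sptnu": [0, 1, 2, 3, 4]
Patterns match
Same pattern = Yes


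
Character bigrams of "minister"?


Word: "minister" (length 8)
Number of bigrams = 8 - 2 + 1 = 7
  Position 0: "mi"
  Position 1: "in"
  Position 2: "ni"
  Position 3: "is"
  Position 4: "st"
  Position 5: "te"
  Position 6: "er"
Bigrams = "mi", "in", "ni", "is", "st", "te", "er"


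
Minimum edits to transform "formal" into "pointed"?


Word 1: "formal" (length 6)
Word 2: "pointed" (length 7)
One optimal edit sequence (insert/delete/substitute each cost 1):
  1. substitute 'f' -> 'p'  (+1)
  2. keep 'o'
  3. insert 'i'  (+1)
  4. substitute 'r' -> 'n'  (+1)
  5. substitute 'm' -> 't'  (+1)
  6. substitute 'a' -> 'e'  (+1)
  7. substitute 'l' -> 'd'  (+1)
Total edit operations: 6
Edit distance = 6


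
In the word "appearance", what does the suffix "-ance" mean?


Suffix: -ance
Example: appearance (appear + -ance)
Meaning = state of


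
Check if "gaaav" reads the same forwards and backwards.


Word: "gaaav"
Reversed: "vaaag"
Forward == Backward? gaaav != vaaag
Palindrome = No


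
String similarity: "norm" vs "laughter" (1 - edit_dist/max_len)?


Word 1: "norm" (length 4)
Word 2: "laughter" (length 8)
One optimal edit sequence:
  1. insert 'l'  (+1)
  2. insert 'a'  (+1)
  3. insert 'u'  (+1)
  4. insert 'g'  (+1)
  5. substitute 'n' -> 'h'  (+1)
  6. substitute 'o' -> 't'  (+1)
  7. substitute 'r' -> 'e'  (+1)
  8. substitute 'm' -> 'r'  (+1)
Edit distance = 8
Max length = max(4, 8) = 8
Similarity = 1 - 8/8
= 0.0000


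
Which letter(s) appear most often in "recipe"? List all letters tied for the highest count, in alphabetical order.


Word: "recipe"
Letter counts:
  'c': 1
  'e': 2
  'i': 1
  'p': 1
  'r': 1
Maximum count = 2
Most frequent = 'e' (2 times each)


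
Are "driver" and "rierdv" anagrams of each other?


Word 1: "driver" → sorted: deirrv
Word 2: "rierdv" → sorted: deirrv
Same letters? deirrv == deirrv
Anagram = Yes


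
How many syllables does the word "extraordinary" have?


Word: "extraordinary"
Syllable breakdown: ex / traor / di / nar / y
Counting: 5 parts
= 5 syllables


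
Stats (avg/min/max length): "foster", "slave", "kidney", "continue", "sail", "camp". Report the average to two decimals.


Lengths: "foster"=6, "slave"=5, "kidney"=6, "continue"=8, "sail"=4, "camp"=4
Sum = 33, Count = 6
Average = 33/6 = 5.50
= avg=5.50, min=4, max=8


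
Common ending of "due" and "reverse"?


Word 1: "due"
Word 2: "reverse"
Comparing from end:
  Pos -1: 'e' == 'e'
  Pos -2: 'u' != 's' (stop)
LCS = "e" (length 1)


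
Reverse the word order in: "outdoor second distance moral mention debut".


Original: "outdoor second distance moral mention debut"
Words (1..n): outdoor | second | distance | moral | mention | debut
Reversed (n..1): debut | mention | moral | distance | second | outdoor
Result = "debut mention moral distance second outdoor"


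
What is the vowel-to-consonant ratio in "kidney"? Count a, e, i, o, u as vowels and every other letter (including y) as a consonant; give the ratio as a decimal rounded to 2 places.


Word: "kidney"
Vowels (a,e,i,o,u): 2
Consonants: 4
Ratio = 2/4
= 0.50


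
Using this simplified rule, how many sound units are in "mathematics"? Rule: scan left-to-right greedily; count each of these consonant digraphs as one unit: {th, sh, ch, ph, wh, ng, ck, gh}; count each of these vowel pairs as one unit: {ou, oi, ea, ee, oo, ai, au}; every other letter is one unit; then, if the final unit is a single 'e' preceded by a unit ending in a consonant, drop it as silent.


Word: "mathematics" (11 letters)
Left-to-right scan:
  1. 'm' (letter)
  2. 'a' (letter)
  3. 'th' (digraph)
  4. 'e' (letter)
  5. 'm' (letter)
  6. 'a' (letter)
  7. 't' (letter)
  8. 'i' (letter)
  9. 'c' (letter)
  10. 's' (letter)
Units from scan: 10
Sound units = 10 units


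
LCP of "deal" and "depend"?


Word 1: "deal"
Word 2: "depend"
Comparing from start:
  Pos 0: 'd' == 'd'
  Pos 1: 'e' == 'e'
  Pos 2: 'a' != 'p' (stop)
LCP = "de" (length 2)


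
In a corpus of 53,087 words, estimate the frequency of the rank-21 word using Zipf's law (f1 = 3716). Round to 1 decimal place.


Zipf's law: f(r) = f(1) / r
f(1) = 3716
f(21) = 3716 / 21
= 177.0 occurrences


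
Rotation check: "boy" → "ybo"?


Word: "boy", Candidate: "ybo"
Method: check if candidate is substring of word+word
"boyboy" contains "ybo"? Yes
Is rotation = Yes


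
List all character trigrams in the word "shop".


Word: "shop" (length 4)
Number of trigrams = 4 - 3 + 1 = 2
  Position 0: "sho"
  Position 1: "hop"
Trigrams = "sho", "hop"


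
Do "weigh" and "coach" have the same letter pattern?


Pattern of "weigh": [0, 1, 2, 3, 4]
Pattern of "coach": [0, 1, 2, 0, 3]
Patterns do not match
Same pattern = No


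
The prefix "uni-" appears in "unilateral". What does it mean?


Prefix: uni-
As in: unilateral -> uni- + lateral
Meaning = one


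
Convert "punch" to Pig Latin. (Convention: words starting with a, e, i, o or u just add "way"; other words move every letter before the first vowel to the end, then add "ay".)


Word: "punch"
Starts with consonant(s) → move to end, add 'ay'
Consonant cluster: "p"
Pig Latin = "unchpay"


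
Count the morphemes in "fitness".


Word: "fitness"
Morphemes: fit | -ness
Each morpheme carries meaning
= 2 morphemes


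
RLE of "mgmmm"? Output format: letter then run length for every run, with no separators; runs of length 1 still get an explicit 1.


String: "mgmmm"
Scanning for consecutive runs:
  'm' x 1
  'g' x 1
  'm' x 3
RLE = "m1g1m3"


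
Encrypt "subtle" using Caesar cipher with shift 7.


Word: "subtle"
Shift: 7
Each letter → (letter + shift) mod 26:
  's' (18) + 7 = 25 → 'z'
  'u' (20) + 7 = 1 → 'b'
  'b' (1) + 7 = 8 → 'i'
  't' (19) + 7 = 0 → 'a'
  'l' (11) + 7 = 18 → 's'
  'e' (4) + 7 = 11 → 'l'
Result = "zbiasl"


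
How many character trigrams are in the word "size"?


Word: "size" (length 4)
Number of 3-grams = length - 3 + 1 = 4 - 3 + 1
= 2


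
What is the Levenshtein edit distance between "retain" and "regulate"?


Word 1: "retain" (length 6)
Word 2: "regulate" (length 8)
One optimal edit sequence (insert/delete/substitute each cost 1):
  1. keep 'r'
  2. keep 'e'
  3. insert 'g'  (+1)
  4. insert 'u'  (+1)
  5. substitute 't' -> 'l'  (+1)
  6. keep 'a'
  7. substitute 'i' -> 't'  (+1)
  8. substitute 'n' -> 'e'  (+1)
Total edit operations: 5
Edit distance = 5


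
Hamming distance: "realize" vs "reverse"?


Comparing character by character (same length = 7):
  Pos 0: 'r' vs 'r' =
  Pos 1: 'e' vs 'e' =
  Pos 2: 'a' vs 'v' !=
  Pos 3: 'l' vs 'e' !=
  Pos 4: 'i' vs 'r' !=
  Pos 5: 'z' vs 's' !=
  Pos 6: 'e' vs 'e' =
Hamming distance = 4


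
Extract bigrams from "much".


Word: "much" (length 4)
Number of bigrams = 4 - 2 + 1 = 3
  Position 0: "mu"
  Position 1: "uc"
  Position 2: "ch"
Bigrams = "mu", "uc", "ch"


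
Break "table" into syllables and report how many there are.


Word: "table"
Syllable breakdown: ta | ble
Counting: 2 parts
= 2 syllables


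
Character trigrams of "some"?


Word: "some" (length 4)
Number of trigrams = 4 - 3 + 1 = 2
  Position 0: "som"
  Position 1: "ome"
Trigrams = "som", "ome"


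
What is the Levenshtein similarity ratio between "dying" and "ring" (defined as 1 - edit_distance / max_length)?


Word 1: "dying" (length 5)
Word 2: "ring" (length 4)
One optimal edit sequence:
  1. delete 'd'  (+1)
  2. substitute 'y' -> 'r'  (+1)
  3. keep 'i'
  4. keep 'n'
  5. keep 'g'
Edit distance = 2
Max length = max(5, 4) = 5
Similarity = 1 - 2/5
= 0.6000


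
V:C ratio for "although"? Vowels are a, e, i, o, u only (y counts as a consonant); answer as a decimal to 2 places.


Word: "although"
Vowels (a,e,i,o,u): 3
Consonants: 5
Ratio = 3/5
= 0.60


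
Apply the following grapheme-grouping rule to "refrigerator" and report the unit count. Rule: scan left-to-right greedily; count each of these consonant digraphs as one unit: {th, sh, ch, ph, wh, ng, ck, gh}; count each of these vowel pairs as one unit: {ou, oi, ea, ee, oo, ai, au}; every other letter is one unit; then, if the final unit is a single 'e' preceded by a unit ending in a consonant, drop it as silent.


Word: "refrigerator" (12 letters)
Left-to-right scan:
  (1) 'r' (letter)
  (2) 'e' (letter)
  (3) 'f' (letter)
  (4) 'r' (letter)
  (5) 'i' (letter)
  (6) 'g' (letter)
  (7) 'e' (letter)
  (8) 'r' (letter)
  (9) 'a' (letter)
  (10) 't' (letter)
  (11) 'o' (letter)
  (12) 'r' (letter)
Units from scan: 12
Sound units = 12 units


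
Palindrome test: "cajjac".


Word: "cajjac"
Reversed: "cajjac"
Forward == Backward? cajjac == cajjac
Palindrome = Yes


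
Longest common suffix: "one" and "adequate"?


Word 1: "one"
Word 2: "adequate"
Comparing from end:
  Pos -1: 'e' == 'e'
  Pos -2: 'n' != 't' (stop)
LCS = "e" (length 1)


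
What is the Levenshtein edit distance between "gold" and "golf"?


Word 1: "gold" (length 4)
Word 2: "golf" (length 4)
One optimal edit sequence (insert/delete/substitute each cost 1):
  1. keep 'g'
  2. keep 'o'
  3. keep 'l'
  4. substitute 'd' -> 'f'  (+1)
Total edit operations: 1
Edit distance = 1


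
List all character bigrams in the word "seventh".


Word: "seventh" (length 7)
Number of bigrams = 7 - 2 + 1 = 6
  Position 0: "se"
  Position 1: "ev"
  Position 2: "ve"
  Position 3: "en"
  Position 4: "nt"
  Position 5: "th"
Bigrams = "se", "ev", "ve", "en", "nt", "th"


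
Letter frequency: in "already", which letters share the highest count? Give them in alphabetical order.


Word: "already"
Letter counts:
  'a': 2
  'd': 1
  'e': 1
  'l': 1
  'r': 1
  'y': 1
Maximum count = 2
Most frequent = 'a' (2 times each)


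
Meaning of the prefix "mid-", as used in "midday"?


Prefix: mid-
As in: midday -> mid- + day
Meaning = middle


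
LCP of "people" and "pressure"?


Word 1: "people"
Word 2: "pressure"
Comparing from start:
  Pos 0: 'p' == 'p'
  Pos 1: 'e' != 'r' (stop)
LCP = "p" (length 1)


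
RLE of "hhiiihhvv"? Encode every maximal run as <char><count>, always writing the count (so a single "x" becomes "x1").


String: "hhiiihhvv"
Scanning for consecutive runs:
  'h' x 2
  'i' x 3
  'h' x 2
  'v' x 2
RLE = "h2i3h2v2"


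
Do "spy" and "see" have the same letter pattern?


Pattern of "spy": [0, 1, 2]
Pattern of "see": [0, 1, 1]
Patterns do not match
Same pattern = No


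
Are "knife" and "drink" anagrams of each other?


Word 1: "knife" → sorted: efikn
Word 2: "drink" → sorted: diknr
Same letters? efikn != diknr
Anagram = No


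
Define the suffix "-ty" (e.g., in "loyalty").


Suffix: -ty
Example: loyalty = loyal + -ty
Meaning = quality of


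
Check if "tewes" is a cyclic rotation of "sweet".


Word: "sweet", Candidate: "tewes"
Method: check if candidate is substring of word+word
"sweetsweet" contains "tewes"? No
Is rotation = No


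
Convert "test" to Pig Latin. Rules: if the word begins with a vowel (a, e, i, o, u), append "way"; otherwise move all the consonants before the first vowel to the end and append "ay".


Word: "test"
Starts with consonant(s) → move to end, add 'ay'
Consonant cluster: "t"
Pig Latin = "esttay"


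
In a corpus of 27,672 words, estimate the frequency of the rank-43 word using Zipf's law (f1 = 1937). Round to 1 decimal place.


Zipf's law: f(r) = f(1) / r
f(1) = 1937
f(43) = 1937 / 43
= 45.0 occurrences


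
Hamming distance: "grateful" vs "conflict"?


Comparing character by character (same length = 8):
  Pos 0: 'g' vs 'c' !=
  Pos 1: 'r' vs 'o' !=
  Pos 2: 'a' vs 'n' !=
  Pos 3: 't' vs 'f' !=
  Pos 4: 'e' vs 'l' !=
  Pos 5: 'f' vs 'i' !=
  Pos 6: 'u' vs 'c' !=
  Pos 7: 'l' vs 't' !=
Hamming distance = 8


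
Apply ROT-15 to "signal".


Word: "signal"
Shift: 15
Each letter → (letter + shift) mod 26:
  's' (18) + 15 = 7 → 'h'
  'i' (8) + 15 = 23 → 'x'
  'g' (6) + 15 = 21 → 'v'
  'n' (13) + 15 = 2 → 'c'
  'a' (0) + 15 = 15 → 'p'
  'l' (11) + 15 = 0 → 'a'
Result = "hxvcpa"


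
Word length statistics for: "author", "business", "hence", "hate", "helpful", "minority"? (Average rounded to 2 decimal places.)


Lengths: "author"=6, "business"=8, "hence"=5, "hate"=4, "helpful"=7, "minority"=8
Sum = 38, Count = 6
Average = 38/6 = 6.33
= avg=6.33, min=4, max=8


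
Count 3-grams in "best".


Word: "best" (length 4)
Number of 3-grams = length - 3 + 1 = 4 - 3 + 1
= 2


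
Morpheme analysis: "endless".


Word: "endless"
Morphemes: end + -less
Each morpheme carries meaning
= 2 morphemes


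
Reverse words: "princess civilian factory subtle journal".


Original: "princess civilian factory subtle journal"
Words (1..n): princess | civilian | factory | subtle | journal
Reversed (n..1): journal | subtle | factory | civilian | princess
Result = "journal subtle factory civilian princess"


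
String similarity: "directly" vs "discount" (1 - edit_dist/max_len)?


Word 1: "directly" (length 8)
Word 2: "discount" (length 8)
One optimal edit sequence:
  1. keep 'd'
  2. keep 'i'
  3. substitute 'r' -> 's'  (+1)
  4. substitute 'e' -> 'c'  (+1)
  5. substitute 'c' -> 'o'  (+1)
  6. substitute 't' -> 'u'  (+1)
  7. substitute 'l' -> 'n'  (+1)
  8. substitute 'y' -> 't'  (+1)
Edit distance = 6
Max length = max(8, 8) = 8
Similarity = 1 - 6/8
= 0.2500


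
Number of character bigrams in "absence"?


Word: "absence" (length 7)
Number of 2-grams = length - 2 + 1 = 7 - 2 + 1
= 6


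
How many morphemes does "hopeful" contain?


Word: "hopeful"
Morphemes: hope + -ful
Each morpheme carries meaning
= 2 morphemes


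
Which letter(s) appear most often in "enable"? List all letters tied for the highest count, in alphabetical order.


Word: "enable"
Letter counts:
  'a': 1
  'b': 1
  'e': 2
  'l': 1
  'n': 1
Maximum count = 2
Most frequent = 'e' (2 times each)


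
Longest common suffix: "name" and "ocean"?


Word 1: "name"
Word 2: "ocean"
Comparing from end:
  Pos -1: 'e' != 'n' (stop)
LCS = "" (length 0)


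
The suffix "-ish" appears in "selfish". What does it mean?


Suffix: -ish
As in: selfish -> self + -ish
Meaning = somewhat / having the qualities of


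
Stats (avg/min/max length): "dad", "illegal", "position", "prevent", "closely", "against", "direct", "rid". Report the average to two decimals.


Lengths: "dad"=3, "illegal"=7, "position"=8, "prevent"=7, "closely"=7, "against"=7, "direct"=6, "rid"=3
Sum = 48, Count = 8
Average = 48/8 = 6.00
= avg=6.00, min=3, max=8


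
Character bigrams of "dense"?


Word: "dense" (length 5)
Number of bigrams = 5 - 2 + 1 = 4
  Position 0: "de"
  Position 1: "en"
  Position 2: "ns"
  Position 3: "se"
Bigrams = "de", "en", "ns", "se"


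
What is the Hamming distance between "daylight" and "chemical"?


Comparing character by character (same length = 8):
  Pos 0: 'd' vs 'c' !=
  Pos 1: 'a' vs 'h' !=
  Pos 2: 'y' vs 'e' !=
  Pos 3: 'l' vs 'm' !=
  Pos 4: 'i' vs 'i' =
  Pos 5: 'g' vs 'c' !=
  Pos 6: 'h' vs 'a' !=
  Pos 7: 't' vs 'l' !=
Hamming distance = 7


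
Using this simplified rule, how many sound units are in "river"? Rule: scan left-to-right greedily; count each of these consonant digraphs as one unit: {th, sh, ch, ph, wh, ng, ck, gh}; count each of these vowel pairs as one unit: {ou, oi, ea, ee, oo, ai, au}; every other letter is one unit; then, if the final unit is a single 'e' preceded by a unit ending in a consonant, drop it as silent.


Word: "river" (5 letters)
Left-to-right scan:
  (1) 'r' (letter)
  (2) 'i' (letter)
  (3) 'v' (letter)
  (4) 'e' (letter)
  (5) 'r' (letter)
Units from scan: 5
Sound units = 5 units


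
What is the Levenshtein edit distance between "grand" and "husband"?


Word 1: "grand" (length 5)
Word 2: "husband" (length 7)
One optimal edit sequence (insert/delete/substitute each cost 1):
  1. insert 'h'  (+1)
  2. insert 'u'  (+1)
  3. substitute 'g' -> 's'  (+1)
  4. substitute 'r' -> 'b'  (+1)
  5. keep 'a'
  6. keep 'n'
  7. keep 'd'
Total edit operations: 4
Edit distance = 4


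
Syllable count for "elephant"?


Word: "elephant"
Syllable breakdown: el-e-phant
Counting: 3 parts
= 3 syllables


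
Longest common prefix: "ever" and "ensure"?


Word 1: "ever"
Word 2: "ensure"
Comparing from start:
  Pos 0: 'e' == 'e'
  Pos 1: 'v' != 'n' (stop)
LCP = "e" (length 1)


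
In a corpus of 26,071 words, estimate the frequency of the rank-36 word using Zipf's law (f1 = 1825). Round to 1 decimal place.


Zipf's law: f(r) = f(1) / r
f(1) = 1825
f(36) = 1825 / 36
= 50.7 occurrences


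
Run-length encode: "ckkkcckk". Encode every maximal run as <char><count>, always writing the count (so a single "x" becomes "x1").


String: "ckkkcckk"
Scanning for consecutive runs:
  'c' x 1
  'k' x 3
  'c' x 2
  'k' x 2
RLE = "c1k3c2k2"


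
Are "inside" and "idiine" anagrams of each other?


Word 1: "inside" → sorted: deiins
Word 2: "idiine" → sorted: deiiin
Same letters? deiins != deiiin
Anagram = No


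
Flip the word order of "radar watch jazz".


Original: "radar watch jazz"
Words (1..n): radar | watch | jazz
Reversed (n..1): jazz | watch | radar
Result = "jazz watch radar"


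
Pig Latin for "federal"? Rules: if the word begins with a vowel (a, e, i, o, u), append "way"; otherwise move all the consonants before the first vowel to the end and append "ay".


Word: "federal"
Starts with consonant(s) → move to end, add 'ay'
Consonant cluster: "f"
Pig Latin = "ederalfay"


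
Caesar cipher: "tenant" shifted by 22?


Word: "tenant"
Shift: 22
Each letter → (letter + shift) mod 26:
  't' (19) + 22 = 15 → 'p'
  'e' (4) + 22 = 0 → 'a'
  'n' (13) + 22 = 9 → 'j'
  'a' (0) + 22 = 22 → 'w'
  'n' (13) + 22 = 9 → 'j'
  't' (19) + 22 = 15 → 'p'
Result = "pajwjp"


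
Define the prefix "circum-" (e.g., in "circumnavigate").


Prefix: circum-
As in: circumnavigate -> circum- + navigate
Meaning = around


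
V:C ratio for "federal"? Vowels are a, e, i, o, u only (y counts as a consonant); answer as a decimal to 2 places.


Word: "federal"
Vowels (a,e,i,o,u): 3
Consonants: 4
Ratio = 3/4
= 0.75


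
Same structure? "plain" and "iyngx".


Pattern of "plain": [0, 1, 2, 3, 4]
Pattern of "iyngx": [0, 1, 2, 3, 4]
Patterns match
Same pattern = Yes


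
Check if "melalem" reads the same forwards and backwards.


Word: "melalem"
Reversed: "melalem"
Forward == Backward? melalem == melalem
Palindrome = Yes


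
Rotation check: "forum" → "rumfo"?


Word: "forum", Candidate: "rumfo"
Method: check if candidate is substring of word+word
"forumforum" contains "rumfo"? Yes
Is rotation = Yes


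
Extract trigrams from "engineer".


Word: "engineer" (length 8)
Number of trigrams = 8 - 3 + 1 = 6
  Position 0: "eng"
  Position 1: "ngi"
  Position 2: "gin"
  Position 3: "ine"
  Position 4: "nee"
  Position 5: "eer"
Trigrams = "eng", "ngi", "gin", "ine", "nee", "eer"


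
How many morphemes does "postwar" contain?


Word: "postwar"
Morphemes: post- / war
Each morpheme carries meaning
= 2 morphemes


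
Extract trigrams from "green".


Word: "green" (length 5)
Number of trigrams = 5 - 3 + 1 = 3
  Position 0: "gre"
  Position 1: "ree"
  Position 2: "een"
Trigrams = "gre", "ree", "een"


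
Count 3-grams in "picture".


Word: "picture" (length 7)
Number of 3-grams = length - 3 + 1 = 7 - 3 + 1
= 5


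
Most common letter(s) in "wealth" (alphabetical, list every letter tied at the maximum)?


Word: "wealth"
Letter counts:
  'a': 1
  'e': 1
  'h': 1
  'l': 1
  't': 1
  'w': 1
Maximum count = 1
Most frequent = 'a', 'e', 'h', 'l', 't', 'w' (1 time each)


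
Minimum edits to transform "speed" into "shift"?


Word 1: "speed" (length 5)
Word 2: "shift" (length 5)
One optimal edit sequence (insert/delete/substitute each cost 1):
  1. keep 's'
  2. substitute 'p' -> 'h'  (+1)
  3. substitute 'e' -> 'i'  (+1)
  4. substitute 'e' -> 'f'  (+1)
  5. substitute 'd' -> 't'  (+1)
Total edit operations: 4
Edit distance = 4


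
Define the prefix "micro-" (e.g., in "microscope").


Prefix: micro-
Example: microscope = micro- + scope
Meaning = small


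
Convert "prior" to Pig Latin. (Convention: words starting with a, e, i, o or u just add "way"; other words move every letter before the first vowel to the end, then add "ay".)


Word: "prior"
Starts with consonant(s) → move to end, add 'ay'
Consonant cluster: "pr"
Pig Latin = "iorpray"


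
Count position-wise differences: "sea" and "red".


Comparing character by character (same length = 3):
  Pos 0: 's' vs 'r' !=
  Pos 1: 'e' vs 'e' =
  Pos 2: 'a' vs 'd' !=
Hamming distance = 2


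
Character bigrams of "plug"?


Word: "plug" (length 4)
Number of bigrams = 4 - 2 + 1 = 3
  Position 0: "pl"
  Position 1: "lu"
  Position 2: "ug"
Bigrams = "pl", "lu", "ug"


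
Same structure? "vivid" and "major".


Pattern of "vivid": [0, 1, 0, 1, 2]
Pattern of "major": [0, 1, 2, 3, 4]
Patterns do not match
Same pattern = No


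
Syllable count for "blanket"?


Word: "blanket"
Syllable breakdown: blan-ket
Counting: 2 parts
= 2 syllables


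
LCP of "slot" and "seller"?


Word 1: "slot"
Word 2: "seller"
Comparing from start:
  Pos 0: 's' == 's'
  Pos 1: 'l' != 'e' (stop)
LCP = "s" (length 1)


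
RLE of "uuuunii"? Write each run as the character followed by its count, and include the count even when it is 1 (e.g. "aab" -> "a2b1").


String: "uuuunii"
Scanning for consecutive runs:
  'u' x 4
  'n' x 1
  'i' x 2
RLE = "u4n1i2"


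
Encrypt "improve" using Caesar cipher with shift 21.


Word: "improve"
Shift: 21
Each letter → (letter + shift) mod 26:
  'i' (8) + 21 = 3 → 'd'
  'm' (12) + 21 = 7 → 'h'
  'p' (15) + 21 = 10 → 'k'
  'r' (17) + 21 = 12 → 'm'
  'o' (14) + 21 = 9 → 'j'
  'v' (21) + 21 = 16 → 'q'
  'e' (4) + 21 = 25 → 'z'
Result = "dhkmjqz"


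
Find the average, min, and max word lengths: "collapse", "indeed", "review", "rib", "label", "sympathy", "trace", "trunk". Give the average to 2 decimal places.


Lengths: "collapse"=8, "indeed"=6, "review"=6, "rib"=3, "label"=5, "sympathy"=8, "trace"=5, "trunk"=5
Sum = 46, Count = 8
Average = 46/8 = 5.75
= avg=5.75, min=3, max=8


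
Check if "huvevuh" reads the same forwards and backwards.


Word: "huvevuh"
Reversed: "huvevuh"
Forward == Backward? huvevuh == huvevuh
Palindrome = Yes


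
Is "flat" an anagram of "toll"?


Word 1: "toll" → sorted: llot
Word 2: "flat" → sorted: aflt
Same letters? llot != aflt
Anagram = No


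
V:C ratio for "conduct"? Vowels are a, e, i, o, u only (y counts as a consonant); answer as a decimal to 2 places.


Word: "conduct"
Vowels (a,e,i,o,u): 2
Consonants: 5
Ratio = 2/5
= 0.40


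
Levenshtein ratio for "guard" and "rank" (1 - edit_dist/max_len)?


Word 1: "guard" (length 5)
Word 2: "rank" (length 4)
One optimal edit sequence:
  1. delete 'g'  (+1)
  2. substitute 'u' -> 'r'  (+1)
  3. keep 'a'
  4. substitute 'r' -> 'n'  (+1)
  5. substitute 'd' -> 'k'  (+1)
Edit distance = 4
Max length = max(5, 4) = 5
Similarity = 1 - 4/5
= 0.2000


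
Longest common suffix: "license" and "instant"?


Word 1: "license"
Word 2: "instant"
Comparing from end:
  Pos -1: 'e' != 't' (stop)
LCS = "" (length 0)


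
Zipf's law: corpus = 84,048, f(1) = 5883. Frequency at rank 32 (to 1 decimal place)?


Zipf's law: f(r) = f(1) / r
f(1) = 5883
f(32) = 5883 / 32
= 183.8 occurrences


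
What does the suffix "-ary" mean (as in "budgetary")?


Suffix: -ary
As in: budgetary -> budget + -ary
Meaning = relating to


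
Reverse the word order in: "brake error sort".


Original: "brake error sort"
Words (1..n): brake | error | sort
Reversed (n..1): sort | error | brake
Result = "sort error brake"


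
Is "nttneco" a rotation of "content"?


Word: "content", Candidate: "nttneco"
Method: check if candidate is substring of word+word
"contentcontent" contains "nttneco"? No
Is rotation = No


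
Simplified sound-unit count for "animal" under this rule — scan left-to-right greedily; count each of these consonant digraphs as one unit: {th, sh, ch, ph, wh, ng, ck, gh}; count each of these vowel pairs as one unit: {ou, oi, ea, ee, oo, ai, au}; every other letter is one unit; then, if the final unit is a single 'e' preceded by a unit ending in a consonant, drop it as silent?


Word: "animal" (6 letters)
Left-to-right scan:
  1. 'a' (letter)
  2. 'n' (letter)
  3. 'i' (letter)
  4. 'm' (letter)
  5. 'a' (letter)
  6. 'l' (letter)
Units from scan: 6
Sound units = 6 units


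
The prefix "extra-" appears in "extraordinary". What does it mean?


Prefix: extra-
Example: extraordinary = extra- + ordinary
Meaning = beyond
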